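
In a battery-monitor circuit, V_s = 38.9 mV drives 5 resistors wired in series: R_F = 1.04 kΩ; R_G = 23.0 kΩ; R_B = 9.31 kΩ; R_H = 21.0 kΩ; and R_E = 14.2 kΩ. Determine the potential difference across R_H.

Series total: ΣR = 1.04 + 23.0 + 9.31 + 21.0 + 14.2 = 68.55 kΩ.
Voltage divider: V = V_s · (21.00 / 68.55) = 38.9 × 0.3063 = 11.92 mV.

V ≈ 11.9 mV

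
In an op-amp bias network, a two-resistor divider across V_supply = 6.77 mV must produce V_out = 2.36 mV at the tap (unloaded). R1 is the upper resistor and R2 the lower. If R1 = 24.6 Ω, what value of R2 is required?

R2 ≈ 13.2 Ω

V_out/V_supply = R2/(R1+R2) = 0.3486.
So R2 = R1 · V_out/(V_supply − V_out) = 24.6 × 2.36/(6.77 − 2.36) = 24.6 × 0.5351 = 13.16 Ω.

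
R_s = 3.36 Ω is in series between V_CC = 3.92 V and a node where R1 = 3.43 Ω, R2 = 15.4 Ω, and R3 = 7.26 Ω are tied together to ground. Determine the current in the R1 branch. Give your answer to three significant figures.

I ≈ 0.430 A

Parallel bank: R_p = 1/(1/3.43 + 1/15.4 + 1/7.26) = 2.023 Ω.
V_A = 3.92 × 2.023/5.383 = 1.473 V.
Branch current I = V_A/R1 = 1.473/3.43 = 0.4296 A.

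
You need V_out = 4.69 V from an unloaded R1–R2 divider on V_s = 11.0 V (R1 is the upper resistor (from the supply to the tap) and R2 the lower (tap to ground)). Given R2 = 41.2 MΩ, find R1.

V_out/V_s = R2/(R1+R2) = 0.4264.
Rearranging, R1 = R2·(1−k)/k = 41.2 × 1.345 = 55.43 MΩ.

R1 ≈ 55.4 MΩ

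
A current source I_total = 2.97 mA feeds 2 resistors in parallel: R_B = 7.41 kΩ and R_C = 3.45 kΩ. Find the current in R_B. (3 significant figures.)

I ≈ 0.944 mA

Two-branch current divider: I_k = I_total · R_other/(R_1 + R_2).
I(R_B) = 2.97 × 3.45/(7.41 + 3.45) = 2.97 × 0.3177 = 0.9435 mA.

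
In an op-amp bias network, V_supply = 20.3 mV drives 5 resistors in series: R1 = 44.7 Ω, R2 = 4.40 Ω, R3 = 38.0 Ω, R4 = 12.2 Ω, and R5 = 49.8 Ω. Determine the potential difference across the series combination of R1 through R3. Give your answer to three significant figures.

V ≈ 11.9 mV

Total series resistance ΣR = 44.7 + 4.40 + 38.0 + 12.2 + 49.8 = 149.1 Ω.
R_{R1..R3} = 44.7 + 4.40 + 38.0 = 87.10 Ω.
V = V_supply · R/ΣR = 20.3 × 0.5842 = 11.86 mV.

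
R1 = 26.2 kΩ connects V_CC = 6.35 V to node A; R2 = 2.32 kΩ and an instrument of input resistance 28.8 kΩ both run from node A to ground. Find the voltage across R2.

R2 ‖ R_L = (2.32 × 28.8)/(2.32 + 28.8) = 2.147 kΩ.
Voltage divider with the loaded lower leg: V_out = 6.35 × 2.147/(26.2 + 2.147) = 6.35 × 0.07574 = 0.4810 V.
(Unloaded it would be 0.517 V; the load pulls it down.)

V_out ≈ 0.481 V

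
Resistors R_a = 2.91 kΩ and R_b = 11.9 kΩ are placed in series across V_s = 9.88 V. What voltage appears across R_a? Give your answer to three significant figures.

Series total: ΣR = 2.91 + 11.9 = 14.81 kΩ.
V = V_s · R/ΣR = 9.88 × 0.1965 = 1.941 V.

V ≈ 1.94 V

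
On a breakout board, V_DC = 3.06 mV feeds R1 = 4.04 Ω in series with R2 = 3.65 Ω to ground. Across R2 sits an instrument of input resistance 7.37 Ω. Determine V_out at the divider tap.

V_out ≈ 1.15 mV

First combine the lower leg with the load: R2 ‖ R_L = 2.441 Ω.
Voltage divider with the loaded lower leg: V_out = 3.06 × 2.441/(4.04 + 2.441) = 3.06 × 0.3766 = 1.153 mV.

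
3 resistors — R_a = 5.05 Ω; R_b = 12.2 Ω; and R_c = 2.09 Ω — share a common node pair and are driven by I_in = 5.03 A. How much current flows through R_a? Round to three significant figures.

Conductances: ΣG = 1/5.05 + 1/12.2 + 1/2.09 = 0.7585 (1/Ω).
Current divider: I(R_a) = I_in · G_k/ΣG = 5.03 × (0.1980/0.7585) = 5.03 × 0.2611 = 1.313 A.

I ≈ 1.31 A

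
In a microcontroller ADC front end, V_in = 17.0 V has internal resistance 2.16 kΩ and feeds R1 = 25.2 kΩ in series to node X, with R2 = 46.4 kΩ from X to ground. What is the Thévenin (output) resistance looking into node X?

R1' = 2.16 + 25.2 = 27.36 kΩ (source resistance + R1).
With V_in suppressed (replaced by a short), R_th = R1' ‖ R2 = (27.36 × 46.4)/(27.36 + 46.4) = 17.21 kΩ.

R_th ≈ 17.2 kΩ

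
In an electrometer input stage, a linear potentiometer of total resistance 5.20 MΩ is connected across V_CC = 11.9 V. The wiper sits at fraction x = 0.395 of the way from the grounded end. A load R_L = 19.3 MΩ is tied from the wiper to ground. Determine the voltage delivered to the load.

V_out ≈ 4.42 V

Lower segment x·R_p = 2.054 MΩ; upper segment (1−x)·R_p = 3.146 MΩ.
R_L loads the lower segment: effective lower R = 1.856 MΩ.
Then V_out = V_CC · 1.856/(3.146 + 1.856) = 4.416 V.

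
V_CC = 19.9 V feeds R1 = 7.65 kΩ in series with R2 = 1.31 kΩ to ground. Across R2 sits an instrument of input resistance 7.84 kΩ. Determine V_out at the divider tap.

First combine the lower leg with the load: R2 ‖ R_L = 1.122 kΩ.
Voltage divider with the loaded lower leg: V_out = 19.9 × 1.122/(7.65 + 1.122) = 19.9 × 0.1280 = 2.546 V.
(Unloaded it would be 2.91 V; the load pulls it down.)

V_out ≈ 2.55 V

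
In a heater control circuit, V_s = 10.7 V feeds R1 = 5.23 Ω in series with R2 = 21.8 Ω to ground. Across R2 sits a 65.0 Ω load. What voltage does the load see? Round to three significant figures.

V_out ≈ 8.10 V

First combine the lower leg with the load: R2 ‖ R_L = 16.32 Ω.
Then V_out = V_s · R2'/(R1 + R2') = 10.7 × 16.32/21.55 = 8.104 V.
(Unloaded it would be 8.63 V; the load pulls it down.)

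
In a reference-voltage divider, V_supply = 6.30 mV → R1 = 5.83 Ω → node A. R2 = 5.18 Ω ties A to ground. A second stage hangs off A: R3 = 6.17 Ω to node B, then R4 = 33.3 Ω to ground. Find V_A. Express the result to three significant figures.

The second stage (R3 + R4 = 39.47 Ω) loads node A in parallel with R2.
Effective lower resistance at A: R2 ‖ 39.47 = 4.579 Ω.
First divider: V_A = V_supply · 4.579/(5.83 + 4.579) = 2.771 mV.

V_A ≈ 2.77 mV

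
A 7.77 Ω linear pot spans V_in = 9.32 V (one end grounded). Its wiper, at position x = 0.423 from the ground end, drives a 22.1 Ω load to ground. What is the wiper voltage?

The pot divides into 4.483 Ω above the wiper and 3.287 Ω below.
(x·R_p) ‖ R_L = 2.861 Ω.
Then V_out = V_in · 2.861/(4.483 + 2.861) = 3.631 V.

V_out ≈ 3.63 V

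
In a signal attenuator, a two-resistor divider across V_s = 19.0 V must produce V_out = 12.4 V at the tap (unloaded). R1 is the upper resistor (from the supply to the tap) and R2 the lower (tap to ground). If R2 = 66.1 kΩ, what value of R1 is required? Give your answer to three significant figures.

V_out/V_s = R2/(R1+R2) = 0.6526.
So R1 = R2 · (V_s/V_out − 1) = 66.1 × (19.0/12.4 − 1) = 66.1 × 0.5323 = 35.18 kΩ.

R1 ≈ 35.2 kΩ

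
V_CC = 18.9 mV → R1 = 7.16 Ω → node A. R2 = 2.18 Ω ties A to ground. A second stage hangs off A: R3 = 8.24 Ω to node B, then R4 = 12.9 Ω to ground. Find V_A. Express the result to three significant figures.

Node A sees R2 in parallel with the series input of stage 2, R3 + R4 = 21.14 Ω.
Effective lower resistance at A: R2 ‖ 21.14 = 1.976 Ω.
First divider: V_A = V_CC · 1.976/(7.16 + 1.976) = 4.088 mV.

V_A ≈ 4.09 mV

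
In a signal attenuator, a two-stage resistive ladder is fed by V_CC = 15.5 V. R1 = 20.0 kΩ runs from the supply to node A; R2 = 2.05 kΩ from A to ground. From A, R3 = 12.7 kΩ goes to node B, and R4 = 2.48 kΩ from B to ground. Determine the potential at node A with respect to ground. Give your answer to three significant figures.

Node A sees R2 in parallel with the series input of stage 2, R3 + R4 = 15.18 kΩ.
R2 ‖ (R3+R4) = 1.806 kΩ.
V_A = 15.5 × 1.806/(20.0 + 1.806) = 1.284 V.

V_A ≈ 1.28 V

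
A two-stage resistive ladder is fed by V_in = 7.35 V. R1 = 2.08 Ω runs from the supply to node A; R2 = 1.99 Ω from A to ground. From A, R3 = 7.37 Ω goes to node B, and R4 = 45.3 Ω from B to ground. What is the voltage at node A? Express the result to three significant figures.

V_A ≈ 3.53 V

Looking into the second stage from A: R3 + R4 = 52.67 Ω appears in parallel with R2.
R2 ‖ (R3+R4) = 1.918 Ω.
First divider: V_A = V_in · 1.918/(2.08 + 1.918) = 3.526 V.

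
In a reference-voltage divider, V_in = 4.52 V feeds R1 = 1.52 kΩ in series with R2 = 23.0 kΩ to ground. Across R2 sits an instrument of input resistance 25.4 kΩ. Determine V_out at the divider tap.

V_out ≈ 4.01 V

R2 ‖ R_L = (23.0 × 25.4)/(23.0 + 25.4) = 12.07 kΩ.
Now apply the divider: V_out = 4.52 × 0.8882 = 4.014 V.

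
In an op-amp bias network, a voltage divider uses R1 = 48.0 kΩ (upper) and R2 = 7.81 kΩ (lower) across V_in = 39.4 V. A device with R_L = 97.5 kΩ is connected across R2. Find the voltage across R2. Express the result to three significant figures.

V_out ≈ 5.16 V

First combine the lower leg with the load: R2 ‖ R_L = 7.231 kΩ.
Voltage divider with the loaded lower leg: V_out = 39.4 × 7.231/(48.0 + 7.231) = 39.4 × 0.1309 = 5.158 V.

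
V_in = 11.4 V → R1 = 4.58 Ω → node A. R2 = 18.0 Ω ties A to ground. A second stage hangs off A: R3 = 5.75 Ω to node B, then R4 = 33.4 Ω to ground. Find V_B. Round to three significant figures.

V_B ≈ 7.09 V

Node A sees R2 in parallel with the series input of stage 2, R3 + R4 = 39.15 Ω.
R2 ‖ (R3+R4) = 12.33 Ω.
V_A = 11.4 × 12.33/(4.58 + 12.33) = 8.312 V.
V_B = V_A × 0.8531 = 7.092 V.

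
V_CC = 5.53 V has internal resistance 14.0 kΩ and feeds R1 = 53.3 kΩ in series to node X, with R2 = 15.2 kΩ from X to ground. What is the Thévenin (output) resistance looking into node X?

R1' = 14.0 + 53.3 = 67.30 kΩ (source resistance + R1).
Zeroing V_CC shorts the top of R1' to ground, so R_th = R1' ‖ R2 = 12.40 kΩ.

R_th ≈ 12.4 kΩ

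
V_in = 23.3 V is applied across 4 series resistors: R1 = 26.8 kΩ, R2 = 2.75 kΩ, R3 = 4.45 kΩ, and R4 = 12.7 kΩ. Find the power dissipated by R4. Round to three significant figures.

ΣR = 46.70 kΩ → I = 23.3/46.70 = 0.4989 mA.
V(R4) = I·R = 6.336 V; P = V·I = 6.336 × 0.4989 = 3.161 mW.

P ≈ 3.16 mW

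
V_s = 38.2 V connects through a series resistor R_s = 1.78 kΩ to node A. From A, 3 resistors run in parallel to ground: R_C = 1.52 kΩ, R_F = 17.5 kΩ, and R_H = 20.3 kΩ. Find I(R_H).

I ≈ 0.797 mA

Combine the parallel branches: R_p = (1/1.52 + 1/17.5 + 1/20.3)⁻¹ = 1.308 kΩ.
Node voltage V_A = V_s · R_p/(R_s + R_p) = 38.2 × 0.4236 = 16.18 V.
Branch current I = V_A/R_H = 16.18/20.3 = 0.7972 mA.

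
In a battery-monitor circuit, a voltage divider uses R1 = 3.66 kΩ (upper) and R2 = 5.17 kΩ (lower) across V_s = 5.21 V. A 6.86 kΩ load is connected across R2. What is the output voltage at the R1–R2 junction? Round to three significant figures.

First combine the lower leg with the load: R2 ‖ R_L = 2.948 kΩ.
Voltage divider with the loaded lower leg: V_out = 5.21 × 2.948/(3.66 + 2.948) = 5.21 × 0.4461 = 2.324 V.
(Unloaded it would be 3.05 V; the load pulls it down.)

V_out ≈ 2.32 V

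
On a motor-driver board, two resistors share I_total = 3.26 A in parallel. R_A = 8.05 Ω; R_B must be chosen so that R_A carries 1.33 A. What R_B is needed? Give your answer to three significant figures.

Two-branch current divider: I_A = I_total · R_B/(R_A + R_B).
1.33/3.26 = R_B/(R_A + R_B) → R_B = R_A · (0.4080)/(1 − 0.4080) = 8.05 × 0.6891 = 5.547 Ω.

R_B ≈ 5.55 Ω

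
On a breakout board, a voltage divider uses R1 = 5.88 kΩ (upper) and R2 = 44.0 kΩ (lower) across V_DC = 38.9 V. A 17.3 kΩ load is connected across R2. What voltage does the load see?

First combine the lower leg with the load: R2 ‖ R_L = 12.42 kΩ.
Voltage divider with the loaded lower leg: V_out = 38.9 × 12.42/(5.88 + 12.42) = 38.9 × 0.6786 = 26.40 V.

V_out ≈ 26.4 V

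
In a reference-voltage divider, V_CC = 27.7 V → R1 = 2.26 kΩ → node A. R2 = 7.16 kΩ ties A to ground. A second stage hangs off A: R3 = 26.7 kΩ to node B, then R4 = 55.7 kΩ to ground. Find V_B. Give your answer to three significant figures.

V_B ≈ 13.9 V

The second stage (R3 + R4 = 82.40 kΩ) loads node A in parallel with R2.
Effective lower resistance at A: R2 ‖ 82.40 = 6.588 kΩ.
So V_A = 27.7 × 0.7446 = 20.62 V.
Then the unloaded second divider: V_B = V_A × R4/(R3+R4) = 20.62 × 0.6760 = 13.94 V.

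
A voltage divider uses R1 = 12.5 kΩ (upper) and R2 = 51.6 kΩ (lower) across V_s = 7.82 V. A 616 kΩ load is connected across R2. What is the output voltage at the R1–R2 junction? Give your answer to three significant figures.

The load sits in parallel with R2, giving an effective lower resistance R2' = R2·R_L/(R2+R_L) = 47.61 kΩ.
Then V_out = V_s · R2'/(R1 + R2') = 7.82 × 47.61/60.11 = 6.194 V.
(Unloaded it would be 6.30 V; the load pulls it down.)

V_out ≈ 6.19 V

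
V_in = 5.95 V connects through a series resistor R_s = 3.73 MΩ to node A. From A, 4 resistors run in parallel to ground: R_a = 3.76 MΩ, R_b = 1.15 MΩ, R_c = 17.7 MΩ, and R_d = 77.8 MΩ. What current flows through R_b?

I ≈ 0.942 µA

Equivalent of the parallel group: R_p = 0.8300 MΩ.
V_A = 5.95 × 0.8300/4.560 = 1.083 V.
I(R_b) = V_A / R_b = 1.083/1.15 = 0.9417 µA.
(Equivalently: I_total = 1.305 µA, then current-divider fraction G_k/ΣG = 0.7217.)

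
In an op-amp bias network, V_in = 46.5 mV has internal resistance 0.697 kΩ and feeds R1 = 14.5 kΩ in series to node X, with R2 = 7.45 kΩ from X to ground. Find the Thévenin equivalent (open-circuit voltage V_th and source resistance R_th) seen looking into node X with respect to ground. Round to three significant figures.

V_th ≈ 15.3 mV, R_th ≈ 5.00 kΩ

R1' = 0.697 + 14.5 = 15.20 kΩ (source resistance + R1).
Open-circuit (no load on X): V_th = V_in · R2/(R1' + R2) = 46.5 × 7.45/(15.20 + 7.45) = 15.30 mV.
With V_in suppressed (replaced by a short), R_th = R1' ‖ R2 = (15.20 × 7.45)/(15.20 + 7.45) = 4.999 kΩ.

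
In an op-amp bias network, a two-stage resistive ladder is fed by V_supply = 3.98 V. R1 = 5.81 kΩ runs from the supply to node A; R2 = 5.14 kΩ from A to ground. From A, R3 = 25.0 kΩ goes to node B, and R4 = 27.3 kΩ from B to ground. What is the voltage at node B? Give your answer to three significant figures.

The second stage (R3 + R4 = 52.30 kΩ) loads node A in parallel with R2.
Effective lower resistance at A: R2 ‖ 52.30 = 4.680 kΩ.
V_A = 3.98 × 4.680/(5.81 + 4.680) = 1.776 V.
Stage 2 is unloaded, so V_B = V_A · R4/(R3+R4) = 1.776 × 27.3/52.30 = 0.9269 V.

V_B ≈ 0.927 V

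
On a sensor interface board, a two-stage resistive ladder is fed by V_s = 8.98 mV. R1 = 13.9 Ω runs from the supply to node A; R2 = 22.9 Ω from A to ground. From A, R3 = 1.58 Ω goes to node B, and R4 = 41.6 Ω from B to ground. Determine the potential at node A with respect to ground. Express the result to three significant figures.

Looking into the second stage from A: R3 + R4 = 43.18 Ω appears in parallel with R2.
R2 ‖ (R3+R4) = 14.96 Ω.
First divider: V_A = V_s · 14.96/(13.9 + 14.96) = 4.656 mV.

V_A ≈ 4.66 mV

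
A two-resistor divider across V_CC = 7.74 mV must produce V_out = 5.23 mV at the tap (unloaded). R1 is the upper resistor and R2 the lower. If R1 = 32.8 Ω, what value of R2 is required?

Required fraction k = V_out/V_CC = 0.6757.
So R2 = R1 · V_out/(V_CC − V_out) = 32.8 × 5.23/(7.74 − 5.23) = 32.8 × 2.084 = 68.34 Ω.

R2 ≈ 68.3 Ω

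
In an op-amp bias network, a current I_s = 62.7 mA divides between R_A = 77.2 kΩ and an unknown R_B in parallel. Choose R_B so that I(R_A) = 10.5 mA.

R_B ≈ 15.5 kΩ

Two-branch current divider: I_A = I_s · R_B/(R_A + R_B).
10.5/62.7 = R_B/(R_A + R_B) → R_B = R_A · (0.1675)/(1 − 0.1675) = 77.2 × 0.2011 = 15.53 kΩ.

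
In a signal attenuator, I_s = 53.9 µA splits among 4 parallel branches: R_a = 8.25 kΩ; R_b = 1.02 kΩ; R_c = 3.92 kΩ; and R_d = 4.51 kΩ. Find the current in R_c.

ΣG = 1/8.25 + 1/1.02 + 1/3.92 + 1/4.51 = 1.578.
R_c takes the fraction G_k/ΣG = 0.2551/1.578 = 0.1616, so I = 53.9 × 0.1616 = 8.711 µA.

I ≈ 8.71 µA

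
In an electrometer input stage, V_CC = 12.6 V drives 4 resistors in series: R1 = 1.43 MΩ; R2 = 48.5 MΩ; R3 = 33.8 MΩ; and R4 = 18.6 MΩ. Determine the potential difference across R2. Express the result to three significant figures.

Total series resistance ΣR = 1.43 + 48.5 + 33.8 + 18.6 = 102.3 MΩ.
Voltage divider: V = V_CC · (48.50 / 102.3) = 12.6 × 0.4740 = 5.972 V.

V ≈ 5.97 V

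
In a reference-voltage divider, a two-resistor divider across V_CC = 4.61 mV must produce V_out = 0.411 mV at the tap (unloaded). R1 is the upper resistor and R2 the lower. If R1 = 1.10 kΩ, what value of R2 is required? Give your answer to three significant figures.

V_out/V_CC = R2/(R1+R2) = 0.08915.
R2 = R1 · 0.08915/(1 − 0.08915) = 0.1077 kΩ.

R2 ≈ 0.108 kΩ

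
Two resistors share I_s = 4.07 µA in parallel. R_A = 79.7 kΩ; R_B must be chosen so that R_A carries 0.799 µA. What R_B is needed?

In a two-way split, I_A/I_s = R_B/(R_A + R_B).
With f = 0.1963, R_B = R_A · f/(1−f) = 79.7 × 0.2443 = 19.47 kΩ.

R_B ≈ 19.5 kΩ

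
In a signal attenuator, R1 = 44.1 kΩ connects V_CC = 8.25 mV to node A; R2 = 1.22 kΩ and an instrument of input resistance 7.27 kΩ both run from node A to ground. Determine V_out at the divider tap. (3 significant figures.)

First combine the lower leg with the load: R2 ‖ R_L = 1.045 kΩ.
Now apply the divider: V_out = 8.25 × 0.02314 = 0.1909 mV.

V_out ≈ 0.191 mV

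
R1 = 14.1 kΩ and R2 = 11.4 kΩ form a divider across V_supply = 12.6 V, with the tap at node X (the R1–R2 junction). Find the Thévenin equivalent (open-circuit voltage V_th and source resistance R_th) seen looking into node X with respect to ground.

With X open, the divider is unloaded: V_th = 12.6 × 11.4/25.50 = 5.633 V.
Looking into X with the source shorted: R_th = R1·R2/(R1+R2) = 14.10 × 11.4/25.50 = 6.304 kΩ.

V_th ≈ 5.63 V, R_th ≈ 6.30 kΩ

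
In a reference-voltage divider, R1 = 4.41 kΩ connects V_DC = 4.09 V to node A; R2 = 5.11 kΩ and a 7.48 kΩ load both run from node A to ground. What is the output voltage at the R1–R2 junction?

V_out ≈ 1.67 V

First combine the lower leg with the load: R2 ‖ R_L = 3.036 kΩ.
Then V_out = V_DC · R2'/(R1 + R2') = 4.09 × 3.036/7.446 = 1.668 V.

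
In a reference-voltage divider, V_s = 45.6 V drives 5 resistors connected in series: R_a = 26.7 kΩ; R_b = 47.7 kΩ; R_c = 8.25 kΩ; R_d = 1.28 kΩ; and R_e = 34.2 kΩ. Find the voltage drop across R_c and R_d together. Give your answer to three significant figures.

V ≈ 3.68 V

ΣR = 26.7 + 47.7 + 8.25 + 1.28 + 34.2 = 118.1 kΩ.
R_{R_c..R_d} = 8.25 + 1.28 = 9.530 kΩ.
By the voltage-divider rule, V = 45.6 × 9.530/118.1 = 3.679 V.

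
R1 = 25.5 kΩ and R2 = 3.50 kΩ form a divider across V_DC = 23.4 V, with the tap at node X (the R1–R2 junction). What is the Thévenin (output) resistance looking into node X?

R_th ≈ 3.08 kΩ

Zeroing V_DC shorts the top of R1 to ground, so R_th = R1 ‖ R2 = 3.078 kΩ.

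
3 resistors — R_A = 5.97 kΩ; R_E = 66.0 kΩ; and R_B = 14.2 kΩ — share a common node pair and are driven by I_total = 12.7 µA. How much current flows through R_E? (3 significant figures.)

Conductances: ΣG = 1/5.97 + 1/66.0 + 1/14.2 = 0.2531 (1/kΩ).
R_E takes the fraction G_k/ΣG = 0.01515/0.2531 = 0.05987, so I = 12.7 × 0.05987 = 0.7603 µA.

I ≈ 0.760 µA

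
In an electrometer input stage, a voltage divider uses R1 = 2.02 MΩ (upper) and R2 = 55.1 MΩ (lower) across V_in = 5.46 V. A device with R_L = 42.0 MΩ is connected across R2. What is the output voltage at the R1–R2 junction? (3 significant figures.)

V_out ≈ 5.03 V

First combine the lower leg with the load: R2 ‖ R_L = 23.83 MΩ.
Voltage divider with the loaded lower leg: V_out = 5.46 × 23.83/(2.02 + 23.83) = 5.46 × 0.9219 = 5.033 V.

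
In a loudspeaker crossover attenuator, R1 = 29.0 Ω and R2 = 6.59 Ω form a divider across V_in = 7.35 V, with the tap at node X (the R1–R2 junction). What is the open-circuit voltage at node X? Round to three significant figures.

Open-circuit (no load on X): V_th = V_in · R2/(R1 + R2) = 7.35 × 6.59/(29.00 + 6.59) = 1.361 V.

V_th ≈ 1.36 V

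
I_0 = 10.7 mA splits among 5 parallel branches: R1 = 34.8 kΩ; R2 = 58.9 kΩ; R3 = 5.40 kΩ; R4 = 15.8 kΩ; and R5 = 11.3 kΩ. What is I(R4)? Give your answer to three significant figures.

Conductances: ΣG = 1/34.8 + 1/58.9 + 1/5.40 + 1/15.8 + 1/11.3 = 0.3827 (1/kΩ).
R4 takes the fraction G_k/ΣG = 0.06329/0.3827 = 0.1654, so I = 10.7 × 0.1654 = 1.770 mA.

I ≈ 1.77 mA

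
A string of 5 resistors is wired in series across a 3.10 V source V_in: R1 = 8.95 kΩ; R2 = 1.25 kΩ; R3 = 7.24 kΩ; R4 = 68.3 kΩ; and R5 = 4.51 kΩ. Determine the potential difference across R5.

ΣR = 8.95 + 1.25 + 7.24 + 68.3 + 4.51 = 90.25 kΩ.
By the voltage-divider rule, V = 3.10 × 4.510/90.25 = 0.1549 V.

V ≈ 0.155 V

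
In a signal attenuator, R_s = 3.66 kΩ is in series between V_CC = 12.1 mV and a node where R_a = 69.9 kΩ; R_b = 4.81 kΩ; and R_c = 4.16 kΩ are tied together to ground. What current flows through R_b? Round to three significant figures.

Equivalent of the parallel group: R_p = 2.162 kΩ.
Node voltage V_A = V_CC · R_p/(R_s + R_p) = 12.1 × 0.3713 = 4.493 mV.
I(R_b) = V_A / R_b = 4.493/4.81 = 0.9341 µA.

I ≈ 0.934 µA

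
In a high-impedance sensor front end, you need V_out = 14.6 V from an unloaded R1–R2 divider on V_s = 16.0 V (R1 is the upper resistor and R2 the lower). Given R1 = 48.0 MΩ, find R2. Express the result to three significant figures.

R2 ≈ 501 MΩ

The divider ratio is R2/(R1+R2) = 14.6/16.0 = 0.9125.
R2 = R1 · 0.9125/(1 − 0.9125) = 500.6 MΩ.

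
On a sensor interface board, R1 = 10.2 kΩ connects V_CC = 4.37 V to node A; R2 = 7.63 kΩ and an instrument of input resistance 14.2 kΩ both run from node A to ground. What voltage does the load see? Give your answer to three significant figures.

V_out ≈ 1.43 V

The load sits in parallel with R2, giving an effective lower resistance R2' = R2·R_L/(R2+R_L) = 4.963 kΩ.
Voltage divider with the loaded lower leg: V_out = 4.37 × 4.963/(10.2 + 4.963) = 4.37 × 0.3273 = 1.430 V.
(Unloaded it would be 1.87 V; the load pulls it down.)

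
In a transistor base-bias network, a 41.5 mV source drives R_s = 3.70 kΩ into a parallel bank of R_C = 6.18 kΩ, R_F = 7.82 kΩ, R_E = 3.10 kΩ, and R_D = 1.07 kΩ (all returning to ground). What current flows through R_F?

I ≈ 0.789 µA

Combine the parallel branches: R_p = (1/6.18 + 1/7.82 + 1/3.10 + 1/1.07)⁻¹ = 0.6465 kΩ.
Node voltage V_A = V_in · R_p/(R_s + R_p) = 41.5 × 0.1487 = 6.173 mV.
I(R_F) = V_A / R_F = 6.173/7.82 = 0.7893 µA.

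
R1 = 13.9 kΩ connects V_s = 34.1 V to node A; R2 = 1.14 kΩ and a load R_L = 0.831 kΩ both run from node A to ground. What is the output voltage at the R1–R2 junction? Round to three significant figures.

V_out ≈ 1.14 V

The load sits in parallel with R2, giving an effective lower resistance R2' = R2·R_L/(R2+R_L) = 0.4806 kΩ.
Voltage divider with the loaded lower leg: V_out = 34.1 × 0.4806/(13.9 + 0.4806) = 34.1 × 0.03342 = 1.140 V.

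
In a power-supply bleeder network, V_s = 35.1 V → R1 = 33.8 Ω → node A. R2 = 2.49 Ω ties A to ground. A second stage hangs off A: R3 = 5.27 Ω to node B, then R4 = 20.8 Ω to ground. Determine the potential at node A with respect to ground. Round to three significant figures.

The second stage (R3 + R4 = 26.07 Ω) loads node A in parallel with R2.
Effective lower resistance at A: R2 ‖ 26.07 = 2.273 Ω.
V_A = 35.1 × 2.273/(33.8 + 2.273) = 2.212 V.

V_A ≈ 2.21 V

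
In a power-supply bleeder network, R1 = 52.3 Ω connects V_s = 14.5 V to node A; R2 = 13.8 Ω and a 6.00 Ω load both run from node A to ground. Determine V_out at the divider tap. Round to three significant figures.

R2 ‖ R_L = (13.8 × 6.00)/(13.8 + 6.00) = 4.182 Ω.
Voltage divider with the loaded lower leg: V_out = 14.5 × 4.182/(52.3 + 4.182) = 14.5 × 0.07404 = 1.074 V.

V_out ≈ 1.07 V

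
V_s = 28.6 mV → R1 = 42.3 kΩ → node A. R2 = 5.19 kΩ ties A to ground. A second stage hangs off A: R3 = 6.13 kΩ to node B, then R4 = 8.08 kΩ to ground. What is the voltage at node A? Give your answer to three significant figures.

Looking into the second stage from A: R3 + R4 = 14.21 kΩ appears in parallel with R2.
R2 ‖ (R3+R4) = 3.802 kΩ.
First divider: V_A = V_s · 3.802/(42.3 + 3.802) = 2.358 mV.

V_A ≈ 2.36 mV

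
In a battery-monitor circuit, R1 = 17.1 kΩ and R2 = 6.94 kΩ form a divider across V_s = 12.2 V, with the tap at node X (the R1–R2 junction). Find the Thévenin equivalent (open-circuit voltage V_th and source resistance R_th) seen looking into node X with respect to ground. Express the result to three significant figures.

With X open, the divider is unloaded: V_th = 12.2 × 6.94/24.04 = 3.522 V.
Zeroing V_s shorts the top of R1 to ground, so R_th = R1 ‖ R2 = 4.937 kΩ.

V_th ≈ 3.52 V, R_th ≈ 4.94 kΩ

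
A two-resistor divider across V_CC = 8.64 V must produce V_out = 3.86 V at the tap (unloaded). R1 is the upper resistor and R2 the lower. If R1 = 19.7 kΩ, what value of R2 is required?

R2 ≈ 15.9 kΩ

The divider ratio is R2/(R1+R2) = 3.86/8.64 = 0.4468.
Rearranging, R2 = R1·k/(1−k) = 19.7 × 0.8075 = 15.91 kΩ.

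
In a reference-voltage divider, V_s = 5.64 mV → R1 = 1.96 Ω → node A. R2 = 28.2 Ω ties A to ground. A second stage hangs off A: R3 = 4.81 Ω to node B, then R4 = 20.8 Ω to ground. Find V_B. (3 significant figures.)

The second stage (R3 + R4 = 25.61 Ω) loads node A in parallel with R2.
Effective lower resistance at A: R2 ‖ 25.61 = 13.42 Ω.
V_A = 5.64 × 13.42/(1.96 + 13.42) = 4.921 mV.
Then the unloaded second divider: V_B = V_A × R4/(R3+R4) = 4.921 × 0.8122 = 3.997 mV.

V_B ≈ 4.00 mV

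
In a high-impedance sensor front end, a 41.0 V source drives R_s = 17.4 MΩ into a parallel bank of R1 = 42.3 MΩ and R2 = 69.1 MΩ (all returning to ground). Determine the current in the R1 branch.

I ≈ 0.583 µA

Parallel bank: R_p = 1/(1/42.3 + 1/69.1) = 26.24 MΩ.
Node voltage V_A = V_s · R_p/(R_s + R_p) = 41.0 × 0.6013 = 24.65 V.
I(R1) = V_A / R1 = 24.65/42.3 = 0.5828 µA.
(Equivalently: I_total = 0.9395 µA, then current-divider fraction G_k/ΣG = 0.6203.)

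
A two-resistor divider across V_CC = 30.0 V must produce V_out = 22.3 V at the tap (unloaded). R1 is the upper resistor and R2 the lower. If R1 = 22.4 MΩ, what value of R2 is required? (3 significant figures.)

Required fraction k = V_out/V_CC = 0.7433.
Rearranging, R2 = R1·k/(1−k) = 22.4 × 2.896 = 64.87 MΩ.

R2 ≈ 64.9 MΩ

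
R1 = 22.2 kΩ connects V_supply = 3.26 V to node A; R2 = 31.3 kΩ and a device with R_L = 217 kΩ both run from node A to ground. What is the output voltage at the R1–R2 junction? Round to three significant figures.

R2 ‖ R_L = (31.3 × 217)/(31.3 + 217) = 27.35 kΩ.
Now apply the divider: V_out = 3.26 × 0.5520 = 1.800 V.

V_out ≈ 1.80 V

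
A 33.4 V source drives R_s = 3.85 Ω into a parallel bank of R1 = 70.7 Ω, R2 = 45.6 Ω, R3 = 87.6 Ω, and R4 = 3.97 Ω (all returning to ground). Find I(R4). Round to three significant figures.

Parallel bank: R_p = 1/(1/70.7 + 1/45.6 + 1/87.6 + 1/3.97) = 3.340 Ω.
V_A by voltage divider: V_A = 33.4 × 3.340/(3.85 + 3.340) = 15.52 V.
I(R4) = V_A / R4 = 15.52/3.97 = 3.908 A.

I ≈ 3.91 A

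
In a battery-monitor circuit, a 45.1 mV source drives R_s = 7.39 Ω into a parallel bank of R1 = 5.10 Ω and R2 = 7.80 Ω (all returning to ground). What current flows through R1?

Equivalent of the parallel group: R_p = 3.084 Ω.
V_A by voltage divider: V_A = 45.1 × 3.084/(7.39 + 3.084) = 13.28 mV.
I(R1) = V_A / R1 = 13.28/5.10 = 2.604 mA.

I ≈ 2.60 mA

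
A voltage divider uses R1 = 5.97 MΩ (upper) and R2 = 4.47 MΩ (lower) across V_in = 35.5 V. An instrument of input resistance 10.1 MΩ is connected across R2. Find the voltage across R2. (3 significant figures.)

R2 ‖ R_L = (4.47 × 10.1)/(4.47 + 10.1) = 3.099 MΩ.
Now apply the divider: V_out = 35.5 × 0.3417 = 12.13 V.
(Unloaded it would be 15.2 V; the load pulls it down.)

V_out ≈ 12.1 V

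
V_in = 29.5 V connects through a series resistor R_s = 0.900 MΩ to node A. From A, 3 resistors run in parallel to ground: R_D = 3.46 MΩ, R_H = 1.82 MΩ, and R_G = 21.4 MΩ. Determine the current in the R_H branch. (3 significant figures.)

I ≈ 9.02 µA

Combine the parallel branches: R_p = (1/3.46 + 1/1.82 + 1/21.4)⁻¹ = 1.130 MΩ.
V_A = 29.5 × 1.130/2.030 = 16.42 V.
I(R_H) = V_A / R_H = 16.42/1.82 = 9.022 µA.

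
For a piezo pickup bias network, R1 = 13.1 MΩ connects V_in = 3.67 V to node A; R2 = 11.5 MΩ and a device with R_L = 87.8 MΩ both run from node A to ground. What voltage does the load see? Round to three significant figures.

R2 ‖ R_L = (11.5 × 87.8)/(11.5 + 87.8) = 10.17 MΩ.
Then V_out = V_in · R2'/(R1 + R2') = 3.67 × 10.17/23.27 = 1.604 V.

V_out ≈ 1.60 V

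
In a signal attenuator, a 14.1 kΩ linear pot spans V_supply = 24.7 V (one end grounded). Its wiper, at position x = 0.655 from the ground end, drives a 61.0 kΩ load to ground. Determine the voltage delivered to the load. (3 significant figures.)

V_out ≈ 15.4 V

Lower segment x·R_p = 9.236 kΩ; upper segment (1−x)·R_p = 4.864 kΩ.
Lower segment in parallel with the load: 9.236 ‖ 61.0 = 8.021 kΩ.
Loaded-divider output: V_out = 24.7 × 0.6225 = 15.38 V.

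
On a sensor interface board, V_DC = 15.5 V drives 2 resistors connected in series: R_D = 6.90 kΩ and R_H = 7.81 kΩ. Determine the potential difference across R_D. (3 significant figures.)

V ≈ 7.27 V

Total series resistance ΣR = 6.90 + 7.81 = 14.71 kΩ.
V = V_DC · R/ΣR = 15.5 × 0.4691 = 7.271 V.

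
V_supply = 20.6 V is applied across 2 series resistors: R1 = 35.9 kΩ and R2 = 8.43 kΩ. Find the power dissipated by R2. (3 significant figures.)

The common current is I = 20.6/44.33 = 0.4647 mA.
P(R2) = I²·R2 = (0.4647)² × 8.43 = 1.820 mW.

P ≈ 1.82 mW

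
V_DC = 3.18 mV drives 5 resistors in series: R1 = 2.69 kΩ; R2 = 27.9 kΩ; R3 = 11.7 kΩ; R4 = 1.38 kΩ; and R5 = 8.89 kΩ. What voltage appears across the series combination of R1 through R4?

V ≈ 2.64 mV

ΣR = 2.69 + 27.9 + 11.7 + 1.38 + 8.89 = 52.56 kΩ.
R_{R1..R4} = 2.69 + 27.9 + 11.7 + 1.38 = 43.67 kΩ.
Voltage divider: V = V_DC · (43.67 / 52.56) = 3.18 × 0.8309 = 2.642 mV.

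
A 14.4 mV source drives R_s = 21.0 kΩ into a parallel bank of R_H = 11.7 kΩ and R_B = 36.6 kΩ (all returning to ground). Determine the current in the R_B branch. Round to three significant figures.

I ≈ 0.117 µA

Parallel bank: R_p = 1/(1/11.7 + 1/36.6) = 8.866 kΩ.
Node voltage V_A = V_CC · R_p/(R_s + R_p) = 14.4 × 0.2969 = 4.275 mV.
I(R_B) = V_A / R_B = 4.275/36.6 = 0.1168 µA.
(Check via current divider: I_total = 0.4822 µA; share G_k/ΣG = 0.2422 → same result.)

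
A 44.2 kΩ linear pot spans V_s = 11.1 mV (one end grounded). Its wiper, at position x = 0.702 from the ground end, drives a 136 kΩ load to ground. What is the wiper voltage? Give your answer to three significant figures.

V_out ≈ 7.30 mV

Split the track: R_lower = x·R_p = 31.03 kΩ, R_upper = (1−x)·R_p = 13.17 kΩ.
Lower segment in parallel with the load: 31.03 ‖ 136 = 25.26 kΩ.
Loaded-divider output: V_out = 11.1 × 0.6573 = 7.296 mV.
(Unloaded: V_out = x·V_s = 7.79 mV.)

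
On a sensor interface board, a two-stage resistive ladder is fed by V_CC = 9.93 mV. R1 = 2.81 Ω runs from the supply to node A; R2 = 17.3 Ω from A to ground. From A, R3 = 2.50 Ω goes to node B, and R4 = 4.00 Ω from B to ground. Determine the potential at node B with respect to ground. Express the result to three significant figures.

The second stage (R3 + R4 = 6.500 Ω) loads node A in parallel with R2.
Effective lower resistance at A: R2 ‖ 6.500 = 4.725 Ω.
So V_A = 9.93 × 0.6271 = 6.227 mV.
Stage 2 is unloaded, so V_B = V_A · R4/(R3+R4) = 6.227 × 4.00/6.500 = 3.832 mV.

V_B ≈ 3.83 mV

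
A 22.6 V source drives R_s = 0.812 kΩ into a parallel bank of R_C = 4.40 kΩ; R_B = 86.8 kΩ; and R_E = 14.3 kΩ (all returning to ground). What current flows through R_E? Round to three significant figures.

Combine the parallel branches: R_p = (1/4.40 + 1/86.8 + 1/14.3)⁻¹ = 3.239 kΩ.
V_A = 22.6 × 3.239/4.051 = 18.07 V.
I(R_E) = V_A / R_E = 18.07/14.3 = 1.264 mA.

I ≈ 1.26 mA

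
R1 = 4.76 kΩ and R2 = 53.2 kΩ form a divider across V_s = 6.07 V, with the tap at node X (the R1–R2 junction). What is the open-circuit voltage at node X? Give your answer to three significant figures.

V_th ≈ 5.57 V

Open-circuit (no load on X): V_th = V_s · R2/(R1 + R2) = 6.07 × 53.2/(4.760 + 53.2) = 5.571 V.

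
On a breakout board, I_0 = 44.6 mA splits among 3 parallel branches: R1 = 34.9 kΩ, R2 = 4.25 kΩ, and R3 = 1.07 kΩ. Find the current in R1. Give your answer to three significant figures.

I ≈ 1.07 mA

Total conductance ΣG = 1/34.9 + 1/4.25 + 1/1.07 = 1.199 (units of 1/kΩ).
By the current-divider rule, I = I_0 · G_k/ΣG = 44.6 × 0.02391 = 1.066 mA.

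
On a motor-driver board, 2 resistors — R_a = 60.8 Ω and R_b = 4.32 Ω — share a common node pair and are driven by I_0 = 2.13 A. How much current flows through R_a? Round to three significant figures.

I ≈ 0.141 A

Two-branch current divider: I_k = I_0 · R_other/(R_1 + R_2).
I(R_a) = 2.13 × 4.32/(60.8 + 4.32) = 2.13 × 0.06634 = 0.1413 A.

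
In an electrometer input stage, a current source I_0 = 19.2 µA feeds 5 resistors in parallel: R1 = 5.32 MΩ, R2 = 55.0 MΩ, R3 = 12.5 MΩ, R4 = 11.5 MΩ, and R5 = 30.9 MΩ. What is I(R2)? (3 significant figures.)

I ≈ 0.861 µA

ΣG = 1/5.32 + 1/55.0 + 1/12.5 + 1/11.5 + 1/30.9 = 0.4055.
R2 takes the fraction G_k/ΣG = 0.01818/0.4055 = 0.04484, so I = 19.2 × 0.04484 = 0.8610 µA.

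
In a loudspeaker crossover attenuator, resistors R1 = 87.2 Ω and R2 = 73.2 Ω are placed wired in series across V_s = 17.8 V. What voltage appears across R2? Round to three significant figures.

Series total: ΣR = 87.2 + 73.2 = 160.4 Ω.
Voltage divider: V = V_s · (73.20 / 160.4) = 17.8 × 0.4564 = 8.123 V.

V ≈ 8.12 V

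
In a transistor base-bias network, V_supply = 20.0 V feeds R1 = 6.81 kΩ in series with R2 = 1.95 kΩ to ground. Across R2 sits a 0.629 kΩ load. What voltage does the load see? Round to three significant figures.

First combine the lower leg with the load: R2 ‖ R_L = 0.4756 kΩ.
Then V_out = V_supply · R2'/(R1 + R2') = 20.0 × 0.4756/7.286 = 1.306 V.

V_out ≈ 1.31 V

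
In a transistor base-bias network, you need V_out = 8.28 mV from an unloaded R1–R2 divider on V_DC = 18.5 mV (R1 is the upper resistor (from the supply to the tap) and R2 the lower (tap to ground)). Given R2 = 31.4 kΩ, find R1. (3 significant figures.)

R1 ≈ 38.8 kΩ

V_out/V_DC = R2/(R1+R2) = 0.4476.
Rearranging, R1 = R2·(1−k)/k = 31.4 × 1.234 = 38.76 kΩ.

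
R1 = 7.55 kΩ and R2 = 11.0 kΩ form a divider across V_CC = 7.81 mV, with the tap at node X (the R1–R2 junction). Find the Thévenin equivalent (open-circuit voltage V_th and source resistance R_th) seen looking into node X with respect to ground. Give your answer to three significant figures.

Open-circuit (no load on X): V_th = V_CC · R2/(R1 + R2) = 7.81 × 11.0/(7.550 + 11.0) = 4.631 mV.
Zeroing V_CC shorts the top of R1 to ground, so R_th = R1 ‖ R2 = 4.477 kΩ.

V_th ≈ 4.63 mV, R_th ≈ 4.48 kΩ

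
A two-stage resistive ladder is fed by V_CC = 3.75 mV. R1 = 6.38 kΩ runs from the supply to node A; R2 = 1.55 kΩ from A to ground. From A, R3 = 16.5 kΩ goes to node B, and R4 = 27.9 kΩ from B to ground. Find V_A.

The second stage (R3 + R4 = 44.40 kΩ) loads node A in parallel with R2.
Effective lower resistance at A: R2 ‖ 44.40 = 1.498 kΩ.
So V_A = 3.75 × 0.1901 = 0.7130 mV.

V_A ≈ 0.713 mV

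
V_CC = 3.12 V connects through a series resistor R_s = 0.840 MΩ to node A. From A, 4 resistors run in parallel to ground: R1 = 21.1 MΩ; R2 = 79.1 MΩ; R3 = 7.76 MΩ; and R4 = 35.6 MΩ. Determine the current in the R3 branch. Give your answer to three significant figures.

Combine the parallel branches: R_p = (1/21.1 + 1/79.1 + 1/7.76 + 1/35.6)⁻¹ = 4.608 MΩ.
Node voltage V_A = V_CC · R_p/(R_s + R_p) = 3.12 × 0.8458 = 2.639 V.
I(R3) = V_A / R3 = 2.639/7.76 = 0.3401 µA.
(Check via current divider: I_total = 0.5726 µA; share G_k/ΣG = 0.5939 → same result.)

I ≈ 0.340 µA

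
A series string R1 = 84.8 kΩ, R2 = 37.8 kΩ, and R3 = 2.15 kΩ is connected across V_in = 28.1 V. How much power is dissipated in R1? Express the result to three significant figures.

P ≈ 4.30 mW

The common current is I = 28.1/124.8 = 0.2253 mA.
P = I²R = 0.05074 × 84.8 = 4.303 mW.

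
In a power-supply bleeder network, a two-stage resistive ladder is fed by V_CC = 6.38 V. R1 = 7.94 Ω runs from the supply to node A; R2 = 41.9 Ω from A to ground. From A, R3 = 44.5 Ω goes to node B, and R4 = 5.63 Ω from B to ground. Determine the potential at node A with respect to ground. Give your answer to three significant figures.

V_A ≈ 4.73 V

Looking into the second stage from A: R3 + R4 = 50.13 Ω appears in parallel with R2.
R2 ‖ (R3+R4) = 22.82 Ω.
First divider: V_A = V_CC · 22.82/(7.94 + 22.82) = 4.733 V.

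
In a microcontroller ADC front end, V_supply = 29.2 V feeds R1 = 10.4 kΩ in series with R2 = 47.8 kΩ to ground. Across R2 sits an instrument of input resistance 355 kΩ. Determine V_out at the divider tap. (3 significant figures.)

V_out ≈ 23.4 V

First combine the lower leg with the load: R2 ‖ R_L = 42.13 kΩ.
Then V_out = V_supply · R2'/(R1 + R2') = 29.2 × 42.13/52.53 = 23.42 V.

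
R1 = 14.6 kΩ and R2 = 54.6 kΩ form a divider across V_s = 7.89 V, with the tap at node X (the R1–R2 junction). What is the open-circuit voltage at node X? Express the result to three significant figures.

V_th is the unloaded tap voltage: V_s · R2/(R1+R2) = 7.89 × 0.7890 = 6.225 V.

V_th ≈ 6.23 V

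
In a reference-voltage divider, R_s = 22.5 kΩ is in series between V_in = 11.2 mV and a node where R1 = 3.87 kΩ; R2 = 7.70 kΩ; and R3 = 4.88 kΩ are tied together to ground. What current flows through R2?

I ≈ 0.101 µA

Equivalent of the parallel group: R_p = 1.686 kΩ.
Node voltage V_A = V_in · R_p/(R_s + R_p) = 11.2 × 0.06970 = 0.7807 mV.
Branch current I = V_A/R2 = 0.7807/7.70 = 0.1014 µA.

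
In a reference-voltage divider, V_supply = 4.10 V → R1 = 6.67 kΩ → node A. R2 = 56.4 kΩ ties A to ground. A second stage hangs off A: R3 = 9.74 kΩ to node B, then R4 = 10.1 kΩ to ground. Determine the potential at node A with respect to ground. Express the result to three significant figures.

Node A sees R2 in parallel with the series input of stage 2, R3 + R4 = 19.84 kΩ.
Effective lower resistance at A: R2 ‖ 19.84 = 14.68 kΩ.
First divider: V_A = V_supply · 14.68/(6.67 + 14.68) = 2.819 V.

V_A ≈ 2.82 V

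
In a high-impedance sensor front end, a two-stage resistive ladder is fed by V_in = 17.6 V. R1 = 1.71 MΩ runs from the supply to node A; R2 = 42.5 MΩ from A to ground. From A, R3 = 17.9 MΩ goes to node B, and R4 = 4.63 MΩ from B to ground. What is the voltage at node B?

V_B ≈ 3.24 V

Looking into the second stage from A: R3 + R4 = 22.53 MΩ appears in parallel with R2.
R2 ‖ (R3+R4) = 14.72 MΩ.
So V_A = 17.6 × 0.8959 = 15.77 V.
V_B = V_A × 0.2055 = 3.241 V.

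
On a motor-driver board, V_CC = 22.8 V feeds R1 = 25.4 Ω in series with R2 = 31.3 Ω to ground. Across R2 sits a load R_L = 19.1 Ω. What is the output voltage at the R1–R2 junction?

R2 ‖ R_L = (31.3 × 19.1)/(31.3 + 19.1) = 11.86 Ω.
Now apply the divider: V_out = 22.8 × 0.3183 = 7.258 V.

V_out ≈ 7.26 V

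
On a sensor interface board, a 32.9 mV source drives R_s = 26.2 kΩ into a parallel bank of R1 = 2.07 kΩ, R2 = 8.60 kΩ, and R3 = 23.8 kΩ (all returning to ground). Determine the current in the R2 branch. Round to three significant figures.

I ≈ 0.215 µA

Equivalent of the parallel group: R_p = 1.559 kΩ.
V_A = 32.9 × 1.559/27.76 = 1.848 mV.
Branch current I = V_A/R2 = 1.848/8.60 = 0.2149 µA.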